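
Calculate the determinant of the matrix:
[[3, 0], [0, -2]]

For a 2×2 matrix [[a, b], [c, d]], det = ad - bc
det = (3)(-2) - (0)(0) = -6 - 0 = -6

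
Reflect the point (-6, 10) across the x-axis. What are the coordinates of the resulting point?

Reflection across x-axis: (-6, 10) → (-6, -10)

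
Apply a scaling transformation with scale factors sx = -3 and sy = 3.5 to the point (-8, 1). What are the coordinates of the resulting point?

Scaling matrix:
[[-3, 0], [0, 3.50]]
Result: (-8 × -3, 1 × 3.5) = (24, 3.5)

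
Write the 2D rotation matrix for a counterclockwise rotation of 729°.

Rotation matrix formula: [[cos θ, -sin θ], [sin θ, cos θ]]
For θ = 729°:
cos(729°) = 0.9877
sin(729°) = 0.1564
Result: [[0.9877, -0.1564], [0.1564, 0.9877]]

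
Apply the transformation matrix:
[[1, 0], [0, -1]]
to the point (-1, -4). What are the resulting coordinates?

Matrix multiplication:
[[1, 0], [0, -1]] × [-1, -4]ᵀ
= [(1)(-1) + (0)(-4), (0)(-1) + (-1)(-4)]ᵀ
= [-1, 4]ᵀ
Result: (-1, 4)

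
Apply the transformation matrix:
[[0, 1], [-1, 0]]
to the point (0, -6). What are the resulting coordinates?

Matrix multiplication:
[[0, 1], [-1, 0]] × [0, -6]ᵀ
= [(0)(0) + (1)(-6), (-1)(0) + (0)(-6)]ᵀ
= [-6, 0]ᵀ
Result: (-6, 0)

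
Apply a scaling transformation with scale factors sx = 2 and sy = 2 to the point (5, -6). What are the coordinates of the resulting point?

Scaling matrix:
[[2, 0], [0, 2]]
Result: (5 × 2, -6 × 2) = (10, -12)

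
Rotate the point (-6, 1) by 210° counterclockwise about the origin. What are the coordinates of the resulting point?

Rotation matrix for 210°: [[cos 210°, -sin 210°], [sin 210°, cos 210°]] ≈ [[-0.866025, 0.500000], [-0.500000, -0.866025]]
[[-0.866025, 0.500000], [-0.500000, -0.866025]] × [-6, 1]ᵀ ≈ [5.6962, 2.1340]ᵀ
Result: (5.6962, 2.1340)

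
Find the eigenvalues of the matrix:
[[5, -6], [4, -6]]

Characteristic equation: det(A - λI) = 0
λ² - (trace)λ + (det) = 0
trace = 5 + -6 = -1, det = (5)(-6) - (-6)(4) = -6
λ² - (-1)λ + (-6) = 0
λ = (-1 ± √((-1)² - 4·(-6))) / 2 = (-1 ± √25) / 2
Solving: λ = -3, 2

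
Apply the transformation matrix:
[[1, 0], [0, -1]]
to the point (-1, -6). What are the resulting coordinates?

Matrix multiplication:
[[1, 0], [0, -1]] × [-1, -6]ᵀ
= [(1)(-1) + (0)(-6), (0)(-1) + (-1)(-6)]ᵀ
= [-1, 6]ᵀ
Result: (-1, 6)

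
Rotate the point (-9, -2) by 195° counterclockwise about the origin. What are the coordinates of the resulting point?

Rotation matrix for 195°: [[cos 195°, -sin 195°], [sin 195°, cos 195°]] ≈ [[-0.965926, 0.258819], [-0.258819, -0.965926]]
[[-0.965926, 0.258819], [-0.258819, -0.965926]] × [-9, -2]ᵀ ≈ [8.1757, 4.2612]ᵀ
Result: (8.1757, 4.2612)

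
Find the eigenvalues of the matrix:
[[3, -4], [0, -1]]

Characteristic equation: det(A - λI) = 0
λ² - (trace)λ + (det) = 0
trace = 3 + -1 = 2, det = (3)(-1) - (-4)(0) = -3
λ² - (2)λ + (-3) = 0
λ = (2 ± √((2)² - 4·(-3))) / 2 = (2 ± √16) / 2
Solving: λ = -1, 3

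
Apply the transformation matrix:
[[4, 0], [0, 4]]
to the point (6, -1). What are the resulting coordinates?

Matrix multiplication:
[[4, 0], [0, 4]] × [6, -1]ᵀ
= [(4)(6) + (0)(-1), (0)(6) + (4)(-1)]ᵀ
= [24, -4]ᵀ
Result: (24, -4)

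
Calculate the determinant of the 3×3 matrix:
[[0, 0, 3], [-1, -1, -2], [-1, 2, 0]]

Expansion along first row:
det = 0·det([[-1,-2],[2,0]]) - 0·det([[-1,-2],[-1,0]]) + 3·det([[-1,-1],[-1,2]])
    = 0·(-1·0 - -2·2) - 0·(-1·0 - -2·-1) + 3·(-1·2 - -1·-1)
    = 0·4 - 0·-2 + 3·-3
    = 0 + 0 + -9 = -9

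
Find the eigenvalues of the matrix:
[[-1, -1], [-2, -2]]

Characteristic equation: det(A - λI) = 0
λ² - (trace)λ + (det) = 0
trace = -1 + -2 = -3, det = (-1)(-2) - (-1)(-2) = 0
λ² - (-3)λ + (0) = 0
λ = (-3 ± √((-3)² - 4·(0))) / 2 = (-3 ± √9) / 2
Solving: λ = -3, 0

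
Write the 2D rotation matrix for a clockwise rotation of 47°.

Rotation matrix formula: [[cos θ, -sin θ], [sin θ, cos θ]]
A clockwise rotation by 47° is equivalent to a counterclockwise rotation by -47°.
For θ = -47°:
cos(-47°) = 0.6820
sin(-47°) = -0.7314
Result: [[0.6820, 0.7314], [-0.7314, 0.6820]]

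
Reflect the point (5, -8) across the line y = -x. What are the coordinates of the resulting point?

Reflection across line y = -x: (5, -8) → (8, -5)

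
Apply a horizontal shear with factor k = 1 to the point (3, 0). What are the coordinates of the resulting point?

Shear matrix for horizontal shear with factor k = 1:
[[1, 1], [0, 1]]
Result: (3, 0) → (3, 0)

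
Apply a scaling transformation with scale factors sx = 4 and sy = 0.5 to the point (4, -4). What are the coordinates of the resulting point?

Scaling matrix:
[[4, 0], [0, 0.50]]
Result: (4 × 4, -4 × 0.5) = (16, -2)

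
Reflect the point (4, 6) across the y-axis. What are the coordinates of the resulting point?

Reflection across y-axis: (4, 6) → (-4, 6)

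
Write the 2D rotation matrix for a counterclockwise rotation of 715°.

Rotation matrix formula: [[cos θ, -sin θ], [sin θ, cos θ]]
For θ = 715°:
cos(715°) = 0.9962
sin(715°) = -0.0872
Result: [[0.9962, 0.0872], [-0.0872, 0.9962]]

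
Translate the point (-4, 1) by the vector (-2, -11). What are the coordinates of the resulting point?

Translation by (-2, -11) (homogeneous matrix [[1, 0, -2], [0, 1, -11], [0, 0, 1]]):
x' = -4 + -2 = -6
y' = 1 + -11 = -10
Result: (-6, -10)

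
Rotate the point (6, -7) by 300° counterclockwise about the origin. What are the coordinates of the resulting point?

Rotation matrix for 300°: [[cos 300°, -sin 300°], [sin 300°, cos 300°]] ≈ [[0.500000, 0.866025], [-0.866025, 0.500000]]
[[0.500000, 0.866025], [-0.866025, 0.500000]] × [6, -7]ᵀ ≈ [-3.0622, -8.6962]ᵀ
Result: (-3.0622, -8.6962)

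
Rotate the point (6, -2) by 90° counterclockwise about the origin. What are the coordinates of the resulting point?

Rotation matrix for 90°: [[cos 90°, -sin 90°], [sin 90°, cos 90°]] = [[0, -1], [1, 0]]
[[0, -1], [1, 0]] × [6, -2]ᵀ = [2, 6]ᵀ
Result: (2, 6)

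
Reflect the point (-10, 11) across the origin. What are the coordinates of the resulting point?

Reflection across origin: (-10, 11) → (10, -11)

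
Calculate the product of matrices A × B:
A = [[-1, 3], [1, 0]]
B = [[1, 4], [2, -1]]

Matrix multiplication:
C[0][0] = -1×1 + 3×2 = 5
C[0][1] = -1×4 + 3×-1 = -7
C[1][0] = 1×1 + 0×2 = 1
C[1][1] = 1×4 + 0×-1 = 4
Result: [[5, -7], [1, 4]]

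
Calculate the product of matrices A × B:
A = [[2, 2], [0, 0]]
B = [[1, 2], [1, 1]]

Matrix multiplication:
C[0][0] = 2×1 + 2×1 = 4
C[0][1] = 2×2 + 2×1 = 6
C[1][0] = 0×1 + 0×1 = 0
C[1][1] = 0×2 + 0×1 = 0
Result: [[4, 6], [0, 0]]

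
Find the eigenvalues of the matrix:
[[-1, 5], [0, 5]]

Characteristic equation: det(A - λI) = 0
λ² - (trace)λ + (det) = 0
trace = -1 + 5 = 4, det = (-1)(5) - (5)(0) = -5
λ² - (4)λ + (-5) = 0
λ = (4 ± √((4)² - 4·(-5))) / 2 = (4 ± √36) / 2
Solving: λ = -1, 5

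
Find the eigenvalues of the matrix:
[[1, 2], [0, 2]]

Characteristic equation: det(A - λI) = 0
λ² - (trace)λ + (det) = 0
trace = 1 + 2 = 3, det = (1)(2) - (2)(0) = 2
λ² - (3)λ + (2) = 0
λ = (3 ± √((3)² - 4·(2))) / 2 = (3 ± √1) / 2
Solving: λ = 1, 2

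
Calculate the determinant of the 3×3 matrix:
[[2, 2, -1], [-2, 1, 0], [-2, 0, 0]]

Expansion along first row:
det = 2·det([[1,0],[0,0]]) - 2·det([[-2,0],[-2,0]]) + -1·det([[-2,1],[-2,0]])
    = 2·(1·0 - 0·0) - 2·(-2·0 - 0·-2) + -1·(-2·0 - 1·-2)
    = 2·0 - 2·0 + -1·2
    = 0 + 0 + -2 = -2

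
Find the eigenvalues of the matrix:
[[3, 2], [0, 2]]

Characteristic equation: det(A - λI) = 0
λ² - (trace)λ + (det) = 0
trace = 3 + 2 = 5, det = (3)(2) - (2)(0) = 6
λ² - (5)λ + (6) = 0
λ = (5 ± √((5)² - 4·(6))) / 2 = (5 ± √1) / 2
Solving: λ = 2, 3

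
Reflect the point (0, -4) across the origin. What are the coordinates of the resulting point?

Reflection across origin: (0, -4) → (0, 4)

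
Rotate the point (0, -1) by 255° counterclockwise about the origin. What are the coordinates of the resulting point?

Rotation matrix for 255°: [[cos 255°, -sin 255°], [sin 255°, cos 255°]] ≈ [[-0.258819, 0.965926], [-0.965926, -0.258819]]
[[-0.258819, 0.965926], [-0.965926, -0.258819]] × [0, -1]ᵀ ≈ [-0.9659, 0.2588]ᵀ
Result: (-0.9659, 0.2588)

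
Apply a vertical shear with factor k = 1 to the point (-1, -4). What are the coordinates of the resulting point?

Shear matrix for vertical shear with factor k = 1:
[[1, 0], [1, 1]]
Result: (-1, -4) → (-1, -5)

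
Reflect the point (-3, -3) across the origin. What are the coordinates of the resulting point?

Reflection across origin: (-3, -3) → (3, 3)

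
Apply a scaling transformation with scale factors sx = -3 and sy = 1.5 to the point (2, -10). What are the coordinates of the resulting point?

Scaling matrix:
[[-3, 0], [0, 1.50]]
Result: (2 × -3, -10 × 1.5) = (-6, -15)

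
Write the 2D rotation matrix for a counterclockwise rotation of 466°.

Rotation matrix formula: [[cos θ, -sin θ], [sin θ, cos θ]]
For θ = 466°:
cos(466°) = -0.2756
sin(466°) = 0.9613
Result: [[-0.2756, -0.9613], [0.9613, -0.2756]]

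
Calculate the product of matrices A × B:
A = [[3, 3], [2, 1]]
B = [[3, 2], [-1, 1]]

Matrix multiplication:
C[0][0] = 3×3 + 3×-1 = 6
C[0][1] = 3×2 + 3×1 = 9
C[1][0] = 2×3 + 1×-1 = 5
C[1][1] = 2×2 + 1×1 = 5
Result: [[6, 9], [5, 5]]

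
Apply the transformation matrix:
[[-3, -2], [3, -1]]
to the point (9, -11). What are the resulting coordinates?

Matrix multiplication:
[[-3, -2], [3, -1]] × [9, -11]ᵀ
= [(-3)(9) + (-2)(-11), (3)(9) + (-1)(-11)]ᵀ
= [-5, 38]ᵀ
Result: (-5, 38)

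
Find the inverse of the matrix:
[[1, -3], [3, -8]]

For [[a,b],[c,d]], inverse = (1/det)·[[d,-b],[-c,a]]
det = (1)(-8) - (-3)(3) = -8 - -9 = 1
Inverse = [[-8, 3], [-3, 1]]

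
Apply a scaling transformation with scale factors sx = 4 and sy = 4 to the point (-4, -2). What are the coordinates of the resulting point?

Scaling matrix:
[[4, 0], [0, 4]]
Result: (-4 × 4, -2 × 4) = (-16, -8)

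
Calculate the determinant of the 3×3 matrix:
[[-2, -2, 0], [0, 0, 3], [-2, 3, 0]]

Expansion along first row:
det = -2·det([[0,3],[3,0]]) - -2·det([[0,3],[-2,0]]) + 0·det([[0,0],[-2,3]])
    = -2·(0·0 - 3·3) - -2·(0·0 - 3·-2) + 0·(0·3 - 0·-2)
    = -2·-9 - -2·6 + 0·0
    = 18 + 12 + 0 = 30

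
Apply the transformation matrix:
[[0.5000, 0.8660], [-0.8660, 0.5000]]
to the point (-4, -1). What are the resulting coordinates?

Matrix multiplication:
[[0.5000, 0.8660], [-0.8660, 0.5000]] × [-4, -1]ᵀ
= [(0.5000)(-4) + (0.8660)(-1), (-0.8660)(-4) + (0.5000)(-1)]ᵀ
= [-2.8660, 2.9640]ᵀ
Result: (-2.8660, 2.9640)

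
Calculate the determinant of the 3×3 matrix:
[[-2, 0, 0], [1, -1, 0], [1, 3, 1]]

Expansion along first row:
det = -2·det([[-1,0],[3,1]]) - 0·det([[1,0],[1,1]]) + 0·det([[1,-1],[1,3]])
    = -2·(-1·1 - 0·3) - 0·(1·1 - 0·1) + 0·(1·3 - -1·1)
    = -2·-1 - 0·1 + 0·4
    = 2 + 0 + 0 = 2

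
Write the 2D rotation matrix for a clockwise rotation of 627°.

Rotation matrix formula: [[cos θ, -sin θ], [sin θ, cos θ]]
A clockwise rotation by 627° is equivalent to a counterclockwise rotation by -627°.
For θ = -627°:
cos(-627°) = -0.0523
sin(-627°) = 0.9986
Result: [[-0.0523, -0.9986], [0.9986, -0.0523]]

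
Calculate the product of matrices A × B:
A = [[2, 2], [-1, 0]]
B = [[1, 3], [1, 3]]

Matrix multiplication:
C[0][0] = 2×1 + 2×1 = 4
C[0][1] = 2×3 + 2×3 = 12
C[1][0] = -1×1 + 0×1 = -1
C[1][1] = -1×3 + 0×3 = -3
Result: [[4, 12], [-1, -3]]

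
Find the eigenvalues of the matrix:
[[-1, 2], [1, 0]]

Characteristic equation: det(A - λI) = 0
λ² - (trace)λ + (det) = 0
trace = -1 + 0 = -1, det = (-1)(0) - (2)(1) = -2
λ² - (-1)λ + (-2) = 0
λ = (-1 ± √((-1)² - 4·(-2))) / 2 = (-1 ± √9) / 2
Solving: λ = -2, 1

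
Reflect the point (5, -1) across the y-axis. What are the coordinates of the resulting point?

Reflection across y-axis: (5, -1) → (-5, -1)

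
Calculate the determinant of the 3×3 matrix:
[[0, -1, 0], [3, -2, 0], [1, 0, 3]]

Expansion along first row:
det = 0·det([[-2,0],[0,3]]) - -1·det([[3,0],[1,3]]) + 0·det([[3,-2],[1,0]])
    = 0·(-2·3 - 0·0) - -1·(3·3 - 0·1) + 0·(3·0 - -2·1)
    = 0·-6 - -1·9 + 0·2
    = 0 + 9 + 0 = 9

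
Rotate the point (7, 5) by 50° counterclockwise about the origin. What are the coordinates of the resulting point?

Rotation matrix for 50°: [[cos 50°, -sin 50°], [sin 50°, cos 50°]] ≈ [[0.642788, -0.766044], [0.766044, 0.642788]]
[[0.642788, -0.766044], [0.766044, 0.642788]] × [7, 5]ᵀ ≈ [0.6693, 8.5762]ᵀ
Result: (0.6693, 8.5762)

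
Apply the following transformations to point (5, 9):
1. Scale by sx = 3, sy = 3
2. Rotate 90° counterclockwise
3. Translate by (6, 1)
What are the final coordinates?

Step 1: Scale → (15, 27)
Step 2: Rotate 90° → (-27, 15)
Step 3: Translate → (-21, 16)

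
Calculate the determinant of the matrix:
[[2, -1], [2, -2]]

For a 2×2 matrix [[a, b], [c, d]], det = ad - bc
det = (2)(-2) - (-1)(2) = -4 - -2 = -2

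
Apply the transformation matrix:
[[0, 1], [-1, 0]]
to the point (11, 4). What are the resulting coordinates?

Matrix multiplication:
[[0, 1], [-1, 0]] × [11, 4]ᵀ
= [(0)(11) + (1)(4), (-1)(11) + (0)(4)]ᵀ
= [4, -11]ᵀ
Result: (4, -11)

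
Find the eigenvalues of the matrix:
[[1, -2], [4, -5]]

Characteristic equation: det(A - λI) = 0
λ² - (trace)λ + (det) = 0
trace = 1 + -5 = -4, det = (1)(-5) - (-2)(4) = 3
λ² - (-4)λ + (3) = 0
λ = (-4 ± √((-4)² - 4·(3))) / 2 = (-4 ± √4) / 2
Solving: λ = -3, -1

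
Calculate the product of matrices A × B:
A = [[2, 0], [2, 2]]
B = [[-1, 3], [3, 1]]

Matrix multiplication:
C[0][0] = 2×-1 + 0×3 = -2
C[0][1] = 2×3 + 0×1 = 6
C[1][0] = 2×-1 + 2×3 = 4
C[1][1] = 2×3 + 2×1 = 8
Result: [[-2, 6], [4, 8]]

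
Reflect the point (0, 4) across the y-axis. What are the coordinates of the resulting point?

Reflection across y-axis: (0, 4) → (0, 4)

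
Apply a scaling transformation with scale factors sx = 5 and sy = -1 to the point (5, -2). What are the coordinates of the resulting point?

Scaling matrix:
[[5, 0], [0, -1]]
Result: (5 × 5, -2 × -1) = (25, 2)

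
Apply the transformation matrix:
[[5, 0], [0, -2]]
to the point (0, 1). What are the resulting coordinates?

Matrix multiplication:
[[5, 0], [0, -2]] × [0, 1]ᵀ
= [(5)(0) + (0)(1), (0)(0) + (-2)(1)]ᵀ
= [0, -2]ᵀ
Result: (0, -2)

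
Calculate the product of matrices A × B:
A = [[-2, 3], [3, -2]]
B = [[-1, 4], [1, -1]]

Matrix multiplication:
C[0][0] = -2×-1 + 3×1 = 5
C[0][1] = -2×4 + 3×-1 = -11
C[1][0] = 3×-1 + -2×1 = -5
C[1][1] = 3×4 + -2×-1 = 14
Result: [[5, -11], [-5, 14]]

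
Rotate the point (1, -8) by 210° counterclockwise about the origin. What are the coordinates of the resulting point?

Rotation matrix for 210°: [[cos 210°, -sin 210°], [sin 210°, cos 210°]] ≈ [[-0.866025, 0.500000], [-0.500000, -0.866025]]
[[-0.866025, 0.500000], [-0.500000, -0.866025]] × [1, -8]ᵀ ≈ [-4.8660, 6.4282]ᵀ
Result: (-4.8660, 6.4282)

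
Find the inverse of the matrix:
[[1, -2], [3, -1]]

For [[a,b],[c,d]], inverse = (1/det)·[[d,-b],[-c,a]]
det = (1)(-1) - (-2)(3) = -1 - -6 = 5
Inverse = (1/5)·[[-1, 2], [-3, 1]]
= [[-1/5, 2/5], [-3/5, 1/5]]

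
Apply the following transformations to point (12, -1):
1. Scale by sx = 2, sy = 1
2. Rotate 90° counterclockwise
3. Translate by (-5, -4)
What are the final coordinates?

Step 1: Scale → (24, -1)
Step 2: Rotate 90° → (1, 24)
Step 3: Translate → (-4, 20)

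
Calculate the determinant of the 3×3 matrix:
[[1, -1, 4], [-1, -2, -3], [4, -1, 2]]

Expansion along first row:
det = 1·det([[-2,-3],[-1,2]]) - -1·det([[-1,-3],[4,2]]) + 4·det([[-1,-2],[4,-1]])
    = 1·(-2·2 - -3·-1) - -1·(-1·2 - -3·4) + 4·(-1·-1 - -2·4)
    = 1·-7 - -1·10 + 4·9
    = -7 + 10 + 36 = 39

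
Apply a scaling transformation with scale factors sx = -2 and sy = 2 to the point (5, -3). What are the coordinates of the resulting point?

Scaling matrix:
[[-2, 0], [0, 2]]
Result: (5 × -2, -3 × 2) = (-10, -6)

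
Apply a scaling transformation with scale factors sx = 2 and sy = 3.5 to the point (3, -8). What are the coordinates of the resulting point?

Scaling matrix:
[[2, 0], [0, 3.50]]
Result: (3 × 2, -8 × 3.5) = (6, -28)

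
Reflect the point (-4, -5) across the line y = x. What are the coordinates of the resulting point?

Reflection across line y = x: (-4, -5) → (-5, -4)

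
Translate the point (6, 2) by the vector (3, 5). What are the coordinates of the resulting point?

Translation by (3, 5) (homogeneous matrix [[1, 0, 3], [0, 1, 5], [0, 0, 1]]):
x' = 6 + 3 = 9
y' = 2 + 5 = 7
Result: (9, 7)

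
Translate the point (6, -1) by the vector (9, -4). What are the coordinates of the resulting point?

Translation by (9, -4) (homogeneous matrix [[1, 0, 9], [0, 1, -4], [0, 0, 1]]):
x' = 6 + 9 = 15
y' = -1 + -4 = -5
Result: (15, -5)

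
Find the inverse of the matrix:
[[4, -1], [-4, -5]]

For [[a,b],[c,d]], inverse = (1/det)·[[d,-b],[-c,a]]
det = (4)(-5) - (-1)(-4) = -20 - 4 = -24
Inverse = (1/-24)·[[-5, 1], [4, 4]]
= [[5/24, -1/24], [-1/6, -1/6]]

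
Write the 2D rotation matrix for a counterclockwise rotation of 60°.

Rotation matrix formula: [[cos θ, -sin θ], [sin θ, cos θ]]
For θ = 60°:
cos(60°) = 1/2
sin(60°) = √3/2
Result: [[1/2, -√3/2], [√3/2, 1/2]]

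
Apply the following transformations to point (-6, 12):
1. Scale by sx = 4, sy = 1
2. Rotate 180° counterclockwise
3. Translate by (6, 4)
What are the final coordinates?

Step 1: Scale → (-24, 12)
Step 2: Rotate 180° → (24, -12)
Step 3: Translate → (30, -8)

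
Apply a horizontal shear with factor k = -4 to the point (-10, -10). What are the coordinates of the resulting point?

Shear matrix for horizontal shear with factor k = -4:
[[1, -4], [0, 1]]
Result: (-10, -10) → (30, -10)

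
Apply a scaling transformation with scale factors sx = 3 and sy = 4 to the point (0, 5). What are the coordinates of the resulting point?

Scaling matrix:
[[3, 0], [0, 4]]
Result: (0 × 3, 5 × 4) = (0, 20)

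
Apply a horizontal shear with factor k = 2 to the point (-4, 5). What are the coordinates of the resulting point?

Shear matrix for horizontal shear with factor k = 2:
[[1, 2], [0, 1]]
Result: (-4, 5) → (6, 5)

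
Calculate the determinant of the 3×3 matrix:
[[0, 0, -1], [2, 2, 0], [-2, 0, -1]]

Expansion along first row:
det = 0·det([[2,0],[0,-1]]) - 0·det([[2,0],[-2,-1]]) + -1·det([[2,2],[-2,0]])
    = 0·(2·-1 - 0·0) - 0·(2·-1 - 0·-2) + -1·(2·0 - 2·-2)
    = 0·-2 - 0·-2 + -1·4
    = 0 + 0 + -4 = -4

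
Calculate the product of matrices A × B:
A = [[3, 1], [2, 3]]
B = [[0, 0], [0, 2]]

Matrix multiplication:
C[0][0] = 3×0 + 1×0 = 0
C[0][1] = 3×0 + 1×2 = 2
C[1][0] = 2×0 + 3×0 = 0
C[1][1] = 2×0 + 3×2 = 6
Result: [[0, 2], [0, 6]]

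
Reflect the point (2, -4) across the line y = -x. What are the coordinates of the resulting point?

Reflection across line y = -x: (2, -4) → (4, -2)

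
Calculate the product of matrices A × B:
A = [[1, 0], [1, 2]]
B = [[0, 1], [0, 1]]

Matrix multiplication:
C[0][0] = 1×0 + 0×0 = 0
C[0][1] = 1×1 + 0×1 = 1
C[1][0] = 1×0 + 2×0 = 0
C[1][1] = 1×1 + 2×1 = 3
Result: [[0, 1], [0, 3]]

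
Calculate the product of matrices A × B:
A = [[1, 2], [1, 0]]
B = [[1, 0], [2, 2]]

Matrix multiplication:
C[0][0] = 1×1 + 2×2 = 5
C[0][1] = 1×0 + 2×2 = 4
C[1][0] = 1×1 + 0×2 = 1
C[1][1] = 1×0 + 0×2 = 0
Result: [[5, 4], [1, 0]]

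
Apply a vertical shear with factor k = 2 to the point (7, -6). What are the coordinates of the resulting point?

Shear matrix for vertical shear with factor k = 2:
[[1, 0], [2, 1]]
Result: (7, -6) → (7, 8)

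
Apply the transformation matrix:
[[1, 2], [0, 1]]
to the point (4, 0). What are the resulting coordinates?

Matrix multiplication:
[[1, 2], [0, 1]] × [4, 0]ᵀ
= [(1)(4) + (2)(0), (0)(4) + (1)(0)]ᵀ
= [4, 0]ᵀ
Result: (4, 0)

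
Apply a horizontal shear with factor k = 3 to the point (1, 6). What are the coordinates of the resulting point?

Shear matrix for horizontal shear with factor k = 3:
[[1, 3], [0, 1]]
Result: (1, 6) → (19, 6)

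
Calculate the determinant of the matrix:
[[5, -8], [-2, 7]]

For a 2×2 matrix [[a, b], [c, d]], det = ad - bc
det = (5)(7) - (-8)(-2) = 35 - 16 = 19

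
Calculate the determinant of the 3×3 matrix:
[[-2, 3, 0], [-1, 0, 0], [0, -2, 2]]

Expansion along first row:
det = -2·det([[0,0],[-2,2]]) - 3·det([[-1,0],[0,2]]) + 0·det([[-1,0],[0,-2]])
    = -2·(0·2 - 0·-2) - 3·(-1·2 - 0·0) + 0·(-1·-2 - 0·0)
    = -2·0 - 3·-2 + 0·2
    = 0 + 6 + 0 = 6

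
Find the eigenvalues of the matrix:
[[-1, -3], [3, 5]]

Characteristic equation: det(A - λI) = 0
λ² - (trace)λ + (det) = 0
trace = -1 + 5 = 4, det = (-1)(5) - (-3)(3) = 4
λ² - (4)λ + (4) = 0
λ = (4 ± √((4)² - 4·(4))) / 2 = (4 ± √0) / 2
Solving: λ = 2, 2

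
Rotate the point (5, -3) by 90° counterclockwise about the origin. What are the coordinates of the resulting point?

Rotation matrix for 90°: [[cos 90°, -sin 90°], [sin 90°, cos 90°]] = [[0, -1], [1, 0]]
[[0, -1], [1, 0]] × [5, -3]ᵀ = [3, 5]ᵀ
Result: (3, 5)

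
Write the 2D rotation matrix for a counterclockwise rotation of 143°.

Rotation matrix formula: [[cos θ, -sin θ], [sin θ, cos θ]]
For θ = 143°:
cos(143°) = -0.7986
sin(143°) = 0.6018
Result: [[-0.7986, -0.6018], [0.6018, -0.7986]]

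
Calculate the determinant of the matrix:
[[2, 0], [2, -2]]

For a 2×2 matrix [[a, b], [c, d]], det = ad - bc
det = (2)(-2) - (0)(2) = -4 - 0 = -4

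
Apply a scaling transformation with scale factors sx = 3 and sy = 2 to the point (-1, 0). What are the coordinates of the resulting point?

Scaling matrix:
[[3, 0], [0, 2]]
Result: (-1 × 3, 0 × 2) = (-3, 0)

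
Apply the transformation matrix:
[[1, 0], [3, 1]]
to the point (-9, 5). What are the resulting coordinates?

Matrix multiplication:
[[1, 0], [3, 1]] × [-9, 5]ᵀ
= [(1)(-9) + (0)(5), (3)(-9) + (1)(5)]ᵀ
= [-9, -22]ᵀ
Result: (-9, -22)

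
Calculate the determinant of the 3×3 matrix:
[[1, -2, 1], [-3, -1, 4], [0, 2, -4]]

Expansion along first row:
det = 1·det([[-1,4],[2,-4]]) - -2·det([[-3,4],[0,-4]]) + 1·det([[-3,-1],[0,2]])
    = 1·(-1·-4 - 4·2) - -2·(-3·-4 - 4·0) + 1·(-3·2 - -1·0)
    = 1·-4 - -2·12 + 1·-6
    = -4 + 24 + -6 = 14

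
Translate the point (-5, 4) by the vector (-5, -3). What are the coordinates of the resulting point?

Translation by (-5, -3) (homogeneous matrix [[1, 0, -5], [0, 1, -3], [0, 0, 1]]):
x' = -5 + -5 = -10
y' = 4 + -3 = 1
Result: (-10, 1)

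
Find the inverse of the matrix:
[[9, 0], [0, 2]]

For [[a,b],[c,d]], inverse = (1/det)·[[d,-b],[-c,a]]
det = (9)(2) - (0)(0) = 18 - 0 = 18
Inverse = (1/18)·[[2, 0], [0, 9]]
= [[1/9, 0], [0, 1/2]]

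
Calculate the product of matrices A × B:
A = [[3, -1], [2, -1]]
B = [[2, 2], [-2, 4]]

Matrix multiplication:
C[0][0] = 3×2 + -1×-2 = 8
C[0][1] = 3×2 + -1×4 = 2
C[1][0] = 2×2 + -1×-2 = 6
C[1][1] = 2×2 + -1×4 = 0
Result: [[8, 2], [6, 0]]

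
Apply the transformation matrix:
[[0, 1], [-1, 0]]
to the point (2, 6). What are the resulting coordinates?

Matrix multiplication:
[[0, 1], [-1, 0]] × [2, 6]ᵀ
= [(0)(2) + (1)(6), (-1)(2) + (0)(6)]ᵀ
= [6, -2]ᵀ
Result: (6, -2)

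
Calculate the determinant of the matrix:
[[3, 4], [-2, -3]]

For a 2×2 matrix [[a, b], [c, d]], det = ad - bc
det = (3)(-3) - (4)(-2) = -9 - -8 = -1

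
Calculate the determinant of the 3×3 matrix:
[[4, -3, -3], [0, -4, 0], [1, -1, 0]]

Expansion along first row:
det = 4·det([[-4,0],[-1,0]]) - -3·det([[0,0],[1,0]]) + -3·det([[0,-4],[1,-1]])
    = 4·(-4·0 - 0·-1) - -3·(0·0 - 0·1) + -3·(0·-1 - -4·1)
    = 4·0 - -3·0 + -3·4
    = 0 + 0 + -12 = -12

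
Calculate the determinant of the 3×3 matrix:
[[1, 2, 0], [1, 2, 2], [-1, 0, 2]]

Expansion along first row:
det = 1·det([[2,2],[0,2]]) - 2·det([[1,2],[-1,2]]) + 0·det([[1,2],[-1,0]])
    = 1·(2·2 - 2·0) - 2·(1·2 - 2·-1) + 0·(1·0 - 2·-1)
    = 1·4 - 2·4 + 0·2
    = 4 + -8 + 0 = -4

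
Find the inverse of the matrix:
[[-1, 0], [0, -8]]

For [[a,b],[c,d]], inverse = (1/det)·[[d,-b],[-c,a]]
det = (-1)(-8) - (0)(0) = 8 - 0 = 8
Inverse = (1/8)·[[-8, 0], [0, -1]]
= [[-1, 0], [0, -1/8]]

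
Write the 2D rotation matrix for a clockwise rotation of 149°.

Rotation matrix formula: [[cos θ, -sin θ], [sin θ, cos θ]]
A clockwise rotation by 149° is equivalent to a counterclockwise rotation by -149°.
For θ = -149°:
cos(-149°) = -0.8572
sin(-149°) = -0.5150
Result: [[-0.8572, 0.5150], [-0.5150, -0.8572]]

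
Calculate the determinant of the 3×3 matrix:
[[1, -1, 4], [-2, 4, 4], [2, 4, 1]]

Expansion along first row:
det = 1·det([[4,4],[4,1]]) - -1·det([[-2,4],[2,1]]) + 4·det([[-2,4],[2,4]])
    = 1·(4·1 - 4·4) - -1·(-2·1 - 4·2) + 4·(-2·4 - 4·2)
    = 1·-12 - -1·-10 + 4·-16
    = -12 + -10 + -64 = -86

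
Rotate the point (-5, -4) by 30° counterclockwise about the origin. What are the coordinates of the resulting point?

Rotation matrix for 30°: [[cos 30°, -sin 30°], [sin 30°, cos 30°]] ≈ [[0.866025, -0.500000], [0.500000, 0.866025]]
[[0.866025, -0.500000], [0.500000, 0.866025]] × [-5, -4]ᵀ ≈ [-2.3301, -5.9641]ᵀ
Result: (-2.3301, -5.9641)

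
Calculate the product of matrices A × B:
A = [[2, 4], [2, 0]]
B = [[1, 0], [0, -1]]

Matrix multiplication:
C[0][0] = 2×1 + 4×0 = 2
C[0][1] = 2×0 + 4×-1 = -4
C[1][0] = 2×1 + 0×0 = 2
C[1][1] = 2×0 + 0×-1 = 0
Result: [[2, -4], [2, 0]]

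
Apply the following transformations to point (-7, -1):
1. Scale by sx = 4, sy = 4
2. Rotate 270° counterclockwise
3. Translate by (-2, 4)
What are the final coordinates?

Step 1: Scale → (-28, -4)
Step 2: Rotate 270° → (-4, 28)
Step 3: Translate → (-6, 32)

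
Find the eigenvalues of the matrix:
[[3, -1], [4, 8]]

Characteristic equation: det(A - λI) = 0
λ² - (trace)λ + (det) = 0
trace = 3 + 8 = 11, det = (3)(8) - (-1)(4) = 28
λ² - (11)λ + (28) = 0
λ = (11 ± √((11)² - 4·(28))) / 2 = (11 ± √9) / 2
Solving: λ = 4, 7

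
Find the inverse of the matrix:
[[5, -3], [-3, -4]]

For [[a,b],[c,d]], inverse = (1/det)·[[d,-b],[-c,a]]
det = (5)(-4) - (-3)(-3) = -20 - 9 = -29
Inverse = (1/-29)·[[-4, 3], [3, 5]]
= [[4/29, -3/29], [-3/29, -5/29]]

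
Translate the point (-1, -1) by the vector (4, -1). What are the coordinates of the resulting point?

Translation by (4, -1) (homogeneous matrix [[1, 0, 4], [0, 1, -1], [0, 0, 1]]):
x' = -1 + 4 = 3
y' = -1 + -1 = -2
Result: (3, -2)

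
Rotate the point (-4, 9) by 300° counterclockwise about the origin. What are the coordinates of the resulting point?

Rotation matrix for 300°: [[cos 300°, -sin 300°], [sin 300°, cos 300°]] ≈ [[0.500000, 0.866025], [-0.866025, 0.500000]]
[[0.500000, 0.866025], [-0.866025, 0.500000]] × [-4, 9]ᵀ ≈ [5.7942, 7.9641]ᵀ
Result: (5.7942, 7.9641)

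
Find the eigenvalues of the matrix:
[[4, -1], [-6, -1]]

Characteristic equation: det(A - λI) = 0
λ² - (trace)λ + (det) = 0
trace = 4 + -1 = 3, det = (4)(-1) - (-1)(-6) = -10
λ² - (3)λ + (-10) = 0
λ = (3 ± √((3)² - 4·(-10))) / 2 = (3 ± √49) / 2
Solving: λ = -2, 5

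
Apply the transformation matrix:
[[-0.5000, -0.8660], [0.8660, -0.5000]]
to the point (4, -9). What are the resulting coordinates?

Matrix multiplication:
[[-0.5000, -0.8660], [0.8660, -0.5000]] × [4, -9]ᵀ
= [(-0.5000)(4) + (-0.8660)(-9), (0.8660)(4) + (-0.5000)(-9)]ᵀ
= [5.7940, 7.9640]ᵀ
Result: (5.7940, 7.9640)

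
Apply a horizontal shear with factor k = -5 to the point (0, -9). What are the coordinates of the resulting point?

Shear matrix for horizontal shear with factor k = -5:
[[1, -5], [0, 1]]
Result: (0, -9) → (45, -9)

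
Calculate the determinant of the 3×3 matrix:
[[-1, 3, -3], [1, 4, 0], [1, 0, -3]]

Expansion along first row:
det = -1·det([[4,0],[0,-3]]) - 3·det([[1,0],[1,-3]]) + -3·det([[1,4],[1,0]])
    = -1·(4·-3 - 0·0) - 3·(1·-3 - 0·1) + -3·(1·0 - 4·1)
    = -1·-12 - 3·-3 + -3·-4
    = 12 + 9 + 12 = 33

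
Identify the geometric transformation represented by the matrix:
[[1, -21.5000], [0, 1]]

This matrix represents: horizontal shear with factor -21.5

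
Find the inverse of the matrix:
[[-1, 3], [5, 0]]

For [[a,b],[c,d]], inverse = (1/det)·[[d,-b],[-c,a]]
det = (-1)(0) - (3)(5) = 0 - 15 = -15
Inverse = (1/-15)·[[0, -3], [-5, -1]]
= [[0, 1/5], [1/3, 1/15]]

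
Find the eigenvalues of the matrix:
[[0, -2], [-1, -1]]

Characteristic equation: det(A - λI) = 0
λ² - (trace)λ + (det) = 0
trace = 0 + -1 = -1, det = (0)(-1) - (-2)(-1) = -2
λ² - (-1)λ + (-2) = 0
λ = (-1 ± √((-1)² - 4·(-2))) / 2 = (-1 ± √9) / 2
Solving: λ = -2, 1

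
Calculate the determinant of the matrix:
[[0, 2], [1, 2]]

For a 2×2 matrix [[a, b], [c, d]], det = ad - bc
det = (0)(2) - (2)(1) = 0 - 2 = -2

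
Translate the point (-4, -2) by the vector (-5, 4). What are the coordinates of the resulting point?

Translation by (-5, 4) (homogeneous matrix [[1, 0, -5], [0, 1, 4], [0, 0, 1]]):
x' = -4 + -5 = -9
y' = -2 + 4 = 2
Result: (-9, 2)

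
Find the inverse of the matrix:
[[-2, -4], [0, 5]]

For [[a,b],[c,d]], inverse = (1/det)·[[d,-b],[-c,a]]
det = (-2)(5) - (-4)(0) = -10 - 0 = -10
Inverse = (1/-10)·[[5, 4], [0, -2]]
= [[-1/2, -2/5], [0, 1/5]]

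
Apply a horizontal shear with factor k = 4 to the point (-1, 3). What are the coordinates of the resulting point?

Shear matrix for horizontal shear with factor k = 4:
[[1, 4], [0, 1]]
Result: (-1, 3) → (11, 3)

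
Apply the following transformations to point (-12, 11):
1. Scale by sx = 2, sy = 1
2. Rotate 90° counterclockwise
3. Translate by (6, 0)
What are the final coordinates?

Step 1: Scale → (-24, 11)
Step 2: Rotate 90° → (-11, -24)
Step 3: Translate → (-5, -24)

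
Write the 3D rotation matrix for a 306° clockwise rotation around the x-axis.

Rotation matrix for clockwise 306° around x-axis:
A clockwise rotation by 306° is a counterclockwise rotation by -306°.
cos(-306°) = 0.5878, sin(-306°) = 0.8090
Result: [[1, 0, 0], [0, 0.5878, -0.8090], [0, 0.8090, 0.5878]]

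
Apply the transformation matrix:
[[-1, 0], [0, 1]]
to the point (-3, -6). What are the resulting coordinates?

Matrix multiplication:
[[-1, 0], [0, 1]] × [-3, -6]ᵀ
= [(-1)(-3) + (0)(-6), (0)(-3) + (1)(-6)]ᵀ
= [3, -6]ᵀ
Result: (3, -6)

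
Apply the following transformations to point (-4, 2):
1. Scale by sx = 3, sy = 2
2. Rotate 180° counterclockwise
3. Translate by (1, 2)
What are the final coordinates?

Step 1: Scale → (-12, 4)
Step 2: Rotate 180° → (12, -4)
Step 3: Translate → (13, -2)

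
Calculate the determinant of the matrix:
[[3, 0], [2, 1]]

For a 2×2 matrix [[a, b], [c, d]], det = ad - bc
det = (3)(1) - (0)(2) = 3 - 0 = 3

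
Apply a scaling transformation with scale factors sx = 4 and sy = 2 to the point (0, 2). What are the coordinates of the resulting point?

Scaling matrix:
[[4, 0], [0, 2]]
Result: (0 × 4, 2 × 2) = (0, 4)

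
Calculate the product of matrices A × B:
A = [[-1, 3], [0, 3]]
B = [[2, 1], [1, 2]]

Matrix multiplication:
C[0][0] = -1×2 + 3×1 = 1
C[0][1] = -1×1 + 3×2 = 5
C[1][0] = 0×2 + 3×1 = 3
C[1][1] = 0×1 + 3×2 = 6
Result: [[1, 5], [3, 6]]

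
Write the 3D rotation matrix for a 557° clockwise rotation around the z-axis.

Rotation matrix for clockwise 557° around z-axis:
A clockwise rotation by 557° is a counterclockwise rotation by -557°.
cos(-557°) = -0.9563, sin(-557°) = 0.2924
Result: [[-0.9563, -0.2924, 0], [0.2924, -0.9563, 0], [0, 0, 1]]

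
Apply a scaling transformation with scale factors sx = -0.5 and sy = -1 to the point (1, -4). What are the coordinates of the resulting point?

Scaling matrix:
[[-0.50, 0], [0, -1]]
Result: (1 × -0.5, -4 × -1) = (-0.5, 4)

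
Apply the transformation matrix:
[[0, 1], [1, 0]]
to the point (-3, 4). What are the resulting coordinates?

Matrix multiplication:
[[0, 1], [1, 0]] × [-3, 4]ᵀ
= [(0)(-3) + (1)(4), (1)(-3) + (0)(4)]ᵀ
= [4, -3]ᵀ
Result: (4, -3)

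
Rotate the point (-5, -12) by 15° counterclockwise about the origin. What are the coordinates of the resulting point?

Rotation matrix for 15°: [[cos 15°, -sin 15°], [sin 15°, cos 15°]] ≈ [[0.965926, -0.258819], [0.258819, 0.965926]]
[[0.965926, -0.258819], [0.258819, 0.965926]] × [-5, -12]ᵀ ≈ [-1.7238, -12.8852]ᵀ
Result: (-1.7238, -12.8852)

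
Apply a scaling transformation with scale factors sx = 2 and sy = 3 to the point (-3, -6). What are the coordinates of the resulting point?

Scaling matrix:
[[2, 0], [0, 3]]
Result: (-3 × 2, -6 × 3) = (-6, -18)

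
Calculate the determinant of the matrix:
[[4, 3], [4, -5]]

For a 2×2 matrix [[a, b], [c, d]], det = ad - bc
det = (4)(-5) - (3)(4) = -20 - 12 = -32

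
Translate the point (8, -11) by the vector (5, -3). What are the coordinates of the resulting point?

Translation by (5, -3) (homogeneous matrix [[1, 0, 5], [0, 1, -3], [0, 0, 1]]):
x' = 8 + 5 = 13
y' = -11 + -3 = -14
Result: (13, -14)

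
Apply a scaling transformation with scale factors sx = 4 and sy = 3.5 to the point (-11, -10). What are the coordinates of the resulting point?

Scaling matrix:
[[4, 0], [0, 3.50]]
Result: (-11 × 4, -10 × 3.5) = (-44, -35)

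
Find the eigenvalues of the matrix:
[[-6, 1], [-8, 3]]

Characteristic equation: det(A - λI) = 0
λ² - (trace)λ + (det) = 0
trace = -6 + 3 = -3, det = (-6)(3) - (1)(-8) = -10
λ² - (-3)λ + (-10) = 0
λ = (-3 ± √((-3)² - 4·(-10))) / 2 = (-3 ± √49) / 2
Solving: λ = -5, 2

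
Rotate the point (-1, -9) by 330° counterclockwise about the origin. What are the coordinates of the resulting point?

Rotation matrix for 330°: [[cos 330°, -sin 330°], [sin 330°, cos 330°]] ≈ [[0.866025, 0.500000], [-0.500000, 0.866025]]
[[0.866025, 0.500000], [-0.500000, 0.866025]] × [-1, -9]ᵀ ≈ [-5.3660, -7.2942]ᵀ
Result: (-5.3660, -7.2942)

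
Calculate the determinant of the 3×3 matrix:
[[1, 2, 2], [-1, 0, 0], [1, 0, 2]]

Expansion along first row:
det = 1·det([[0,0],[0,2]]) - 2·det([[-1,0],[1,2]]) + 2·det([[-1,0],[1,0]])
    = 1·(0·2 - 0·0) - 2·(-1·2 - 0·1) + 2·(-1·0 - 0·1)
    = 1·0 - 2·-2 + 2·0
    = 0 + 4 + 0 = 4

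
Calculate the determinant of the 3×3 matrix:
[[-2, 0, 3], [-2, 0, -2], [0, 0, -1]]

Expansion along first row:
det = -2·det([[0,-2],[0,-1]]) - 0·det([[-2,-2],[0,-1]]) + 3·det([[-2,0],[0,0]])
    = -2·(0·-1 - -2·0) - 0·(-2·-1 - -2·0) + 3·(-2·0 - 0·0)
    = -2·0 - 0·2 + 3·0
    = 0 + 0 + 0 = 0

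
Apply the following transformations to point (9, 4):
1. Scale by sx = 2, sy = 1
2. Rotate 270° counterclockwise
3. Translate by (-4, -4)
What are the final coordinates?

Step 1: Scale → (18, 4)
Step 2: Rotate 270° → (4, -18)
Step 3: Translate → (0, -22)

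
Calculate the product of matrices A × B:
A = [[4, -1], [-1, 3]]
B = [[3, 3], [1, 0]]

Matrix multiplication:
C[0][0] = 4×3 + -1×1 = 11
C[0][1] = 4×3 + -1×0 = 12
C[1][0] = -1×3 + 3×1 = 0
C[1][1] = -1×3 + 3×0 = -3
Result: [[11, 12], [0, -3]]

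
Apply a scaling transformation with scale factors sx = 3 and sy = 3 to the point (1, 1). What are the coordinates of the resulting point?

Scaling matrix:
[[3, 0], [0, 3]]
Result: (1 × 3, 1 × 3) = (3, 3)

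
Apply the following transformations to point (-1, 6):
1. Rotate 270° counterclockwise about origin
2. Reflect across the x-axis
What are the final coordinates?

Step 1: Rotate 270° → (6, 1)
Step 2: Reflect across x-axis → (6, -1)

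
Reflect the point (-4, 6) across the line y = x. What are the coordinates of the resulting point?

Reflection across line y = x: (-4, 6) → (6, -4)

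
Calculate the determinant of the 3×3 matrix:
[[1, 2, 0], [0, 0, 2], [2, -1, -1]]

Expansion along first row:
det = 1·det([[0,2],[-1,-1]]) - 2·det([[0,2],[2,-1]]) + 0·det([[0,0],[2,-1]])
    = 1·(0·-1 - 2·-1) - 2·(0·-1 - 2·2) + 0·(0·-1 - 0·2)
    = 1·2 - 2·-4 + 0·0
    = 2 + 8 + 0 = 10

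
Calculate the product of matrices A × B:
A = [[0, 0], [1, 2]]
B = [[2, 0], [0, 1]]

Matrix multiplication:
C[0][0] = 0×2 + 0×0 = 0
C[0][1] = 0×0 + 0×1 = 0
C[1][0] = 1×2 + 2×0 = 2
C[1][1] = 1×0 + 2×1 = 2
Result: [[0, 0], [2, 2]]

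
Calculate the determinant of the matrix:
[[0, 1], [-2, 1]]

For a 2×2 matrix [[a, b], [c, d]], det = ad - bc
det = (0)(1) - (1)(-2) = 0 - -2 = 2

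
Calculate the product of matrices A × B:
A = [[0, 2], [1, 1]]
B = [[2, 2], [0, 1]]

Matrix multiplication:
C[0][0] = 0×2 + 2×0 = 0
C[0][1] = 0×2 + 2×1 = 2
C[1][0] = 1×2 + 1×0 = 2
C[1][1] = 1×2 + 1×1 = 3
Result: [[0, 2], [2, 3]]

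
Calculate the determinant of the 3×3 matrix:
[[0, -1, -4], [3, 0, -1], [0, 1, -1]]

Expansion along first row:
det = 0·det([[0,-1],[1,-1]]) - -1·det([[3,-1],[0,-1]]) + -4·det([[3,0],[0,1]])
    = 0·(0·-1 - -1·1) - -1·(3·-1 - -1·0) + -4·(3·1 - 0·0)
    = 0·1 - -1·-3 + -4·3
    = 0 + -3 + -12 = -15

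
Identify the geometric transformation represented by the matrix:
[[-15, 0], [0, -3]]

This matrix represents: non-uniform scaling by sx = -15, sy = -3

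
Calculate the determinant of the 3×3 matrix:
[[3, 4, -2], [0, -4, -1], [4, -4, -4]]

Expansion along first row:
det = 3·det([[-4,-1],[-4,-4]]) - 4·det([[0,-1],[4,-4]]) + -2·det([[0,-4],[4,-4]])
    = 3·(-4·-4 - -1·-4) - 4·(0·-4 - -1·4) + -2·(0·-4 - -4·4)
    = 3·12 - 4·4 + -2·16
    = 36 + -16 + -32 = -12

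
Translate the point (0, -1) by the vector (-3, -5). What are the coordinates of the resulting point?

Translation by (-3, -5) (homogeneous matrix [[1, 0, -3], [0, 1, -5], [0, 0, 1]]):
x' = 0 + -3 = -3
y' = -1 + -5 = -6
Result: (-3, -6)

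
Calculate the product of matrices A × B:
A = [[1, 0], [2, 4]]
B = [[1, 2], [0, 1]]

Matrix multiplication:
C[0][0] = 1×1 + 0×0 = 1
C[0][1] = 1×2 + 0×1 = 2
C[1][0] = 2×1 + 4×0 = 2
C[1][1] = 2×2 + 4×1 = 8
Result: [[1, 2], [2, 8]]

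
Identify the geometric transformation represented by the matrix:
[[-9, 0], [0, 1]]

This matrix represents: non-uniform scaling by sx = -9, sy = 1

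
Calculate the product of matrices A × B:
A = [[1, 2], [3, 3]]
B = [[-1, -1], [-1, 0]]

Matrix multiplication:
C[0][0] = 1×-1 + 2×-1 = -3
C[0][1] = 1×-1 + 2×0 = -1
C[1][0] = 3×-1 + 3×-1 = -6
C[1][1] = 3×-1 + 3×0 = -3
Result: [[-3, -1], [-6, -3]]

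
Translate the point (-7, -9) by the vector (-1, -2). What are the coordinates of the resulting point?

Translation by (-1, -2) (homogeneous matrix [[1, 0, -1], [0, 1, -2], [0, 0, 1]]):
x' = -7 + -1 = -8
y' = -9 + -2 = -11
Result: (-8, -11)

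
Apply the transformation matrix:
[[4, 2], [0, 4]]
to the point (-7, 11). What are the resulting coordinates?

Matrix multiplication:
[[4, 2], [0, 4]] × [-7, 11]ᵀ
= [(4)(-7) + (2)(11), (0)(-7) + (4)(11)]ᵀ
= [-6, 44]ᵀ
Result: (-6, 44)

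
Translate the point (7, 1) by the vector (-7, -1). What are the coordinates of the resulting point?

Translation by (-7, -1) (homogeneous matrix [[1, 0, -7], [0, 1, -1], [0, 0, 1]]):
x' = 7 + -7 = 0
y' = 1 + -1 = 0
Result: (0, 0)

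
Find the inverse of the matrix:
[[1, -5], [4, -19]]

For [[a,b],[c,d]], inverse = (1/det)·[[d,-b],[-c,a]]
det = (1)(-19) - (-5)(4) = -19 - -20 = 1
Inverse = [[-19, 5], [-4, 1]]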